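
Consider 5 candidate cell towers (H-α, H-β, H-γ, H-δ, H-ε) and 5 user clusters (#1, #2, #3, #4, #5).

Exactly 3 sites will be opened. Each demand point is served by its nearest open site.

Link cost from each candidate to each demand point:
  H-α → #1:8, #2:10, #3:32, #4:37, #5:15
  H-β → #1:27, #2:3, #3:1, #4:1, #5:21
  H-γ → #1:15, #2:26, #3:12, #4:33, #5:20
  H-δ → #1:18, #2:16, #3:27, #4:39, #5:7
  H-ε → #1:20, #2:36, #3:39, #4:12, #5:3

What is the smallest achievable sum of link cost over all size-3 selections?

Open {H-α, H-β, H-ε}.
  #1→H-α 8, #2→H-β 3, #3→H-β 1, #4→H-β 1, #5→H-ε 3  ⇒ total 16.
Compare {H-α, H-β, H-δ}: total 20.
Compare {H-β, H-γ, H-ε}: total 23.
No size-3 selection does better; minimum is 16.

16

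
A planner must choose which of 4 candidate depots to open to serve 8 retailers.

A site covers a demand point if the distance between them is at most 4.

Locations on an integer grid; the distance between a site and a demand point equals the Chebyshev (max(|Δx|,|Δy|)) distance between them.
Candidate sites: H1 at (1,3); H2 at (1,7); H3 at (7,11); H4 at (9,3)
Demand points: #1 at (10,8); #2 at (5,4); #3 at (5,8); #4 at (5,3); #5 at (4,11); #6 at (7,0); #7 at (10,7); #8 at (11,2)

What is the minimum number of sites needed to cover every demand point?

Coverage sets (demand points within 4 of each site):
  H1: {#2, #4}
  H2: {#2, #3, #4, #5}
  H3: {#1, #3, #5, #7}
  H4: {#2, #4, #6, #7, #8}
No single site covers all 8 demand points.
But {H3, H4} covers everything, so the minimum is 2.

2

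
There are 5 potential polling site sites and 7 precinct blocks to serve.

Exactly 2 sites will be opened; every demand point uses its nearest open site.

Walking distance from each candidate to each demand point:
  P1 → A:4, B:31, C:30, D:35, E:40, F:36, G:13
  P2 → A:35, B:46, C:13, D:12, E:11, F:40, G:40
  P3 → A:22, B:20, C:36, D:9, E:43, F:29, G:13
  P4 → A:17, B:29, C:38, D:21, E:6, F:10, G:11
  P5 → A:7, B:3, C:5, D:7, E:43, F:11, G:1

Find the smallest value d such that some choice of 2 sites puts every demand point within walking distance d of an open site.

Open {P4, P5}.
  Farthest demand point is F at walking distance 10 (to P4); all others are ≤ 10.
With {P2, P5} the worst case is 11.
With {P2, P3} the worst case is 29.
No size-2 selection achieves below 10.

10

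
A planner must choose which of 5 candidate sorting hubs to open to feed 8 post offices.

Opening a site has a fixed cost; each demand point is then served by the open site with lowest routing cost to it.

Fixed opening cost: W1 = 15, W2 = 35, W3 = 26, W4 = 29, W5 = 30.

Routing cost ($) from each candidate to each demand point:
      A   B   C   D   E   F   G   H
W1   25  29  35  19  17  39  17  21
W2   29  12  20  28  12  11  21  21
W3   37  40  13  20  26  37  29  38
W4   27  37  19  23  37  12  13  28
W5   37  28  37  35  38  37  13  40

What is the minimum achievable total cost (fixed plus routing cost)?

187

Open {W1, W2}: assign each demand point to its cheapest open site.
  A→W1 25, B→W2 12, C→W2 20, D→W1 19, E→W2 12, F→W2 11, G→W1 17, H→W1 21
  routing cost 137, fixed 50 → total 187.
Compare {W2}: routing cost 154 + fixed 35 = 189.
Compare {W1, W4}: routing cost 155 + fixed 44 = 199.
Compare {W2, W3}: routing cost 139 + fixed 61 = 200.
All other subsets cost ≥ 189. Minimum total cost: 187.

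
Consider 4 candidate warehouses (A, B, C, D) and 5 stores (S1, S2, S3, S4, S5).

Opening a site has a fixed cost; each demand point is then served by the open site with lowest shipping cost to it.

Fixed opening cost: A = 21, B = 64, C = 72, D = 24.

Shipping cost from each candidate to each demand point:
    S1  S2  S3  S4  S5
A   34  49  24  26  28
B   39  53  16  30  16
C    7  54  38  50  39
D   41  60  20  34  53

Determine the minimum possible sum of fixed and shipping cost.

Open {A}: assign each demand point to its cheapest open site.
  S1→A 34, S2→A 49, S3→A 24, S4→A 26, S5→A 28
  shipping cost 161, fixed 21 → total 182.
Compare {A, D}: shipping cost 157 + fixed 45 = 202.
Compare {B}: shipping cost 154 + fixed 64 = 218.
Compare {A, B}: shipping cost 141 + fixed 85 = 226.
All other subsets cost ≥ 202. Minimum total cost: 182.

182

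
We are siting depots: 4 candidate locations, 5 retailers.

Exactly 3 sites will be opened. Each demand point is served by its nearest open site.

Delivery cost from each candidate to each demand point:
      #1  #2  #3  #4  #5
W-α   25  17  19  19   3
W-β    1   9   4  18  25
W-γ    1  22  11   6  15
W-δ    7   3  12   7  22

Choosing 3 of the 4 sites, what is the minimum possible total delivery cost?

Open {W-α, W-β, W-δ}.
  #1→W-β 1, #2→W-δ 3, #3→W-β 4, #4→W-δ 7, #5→W-α 3  ⇒ total 18.
Compare {W-α, W-β, W-γ}: total 23.
Compare {W-α, W-γ, W-δ}: total 24.
No size-3 selection does better; minimum is 18.

18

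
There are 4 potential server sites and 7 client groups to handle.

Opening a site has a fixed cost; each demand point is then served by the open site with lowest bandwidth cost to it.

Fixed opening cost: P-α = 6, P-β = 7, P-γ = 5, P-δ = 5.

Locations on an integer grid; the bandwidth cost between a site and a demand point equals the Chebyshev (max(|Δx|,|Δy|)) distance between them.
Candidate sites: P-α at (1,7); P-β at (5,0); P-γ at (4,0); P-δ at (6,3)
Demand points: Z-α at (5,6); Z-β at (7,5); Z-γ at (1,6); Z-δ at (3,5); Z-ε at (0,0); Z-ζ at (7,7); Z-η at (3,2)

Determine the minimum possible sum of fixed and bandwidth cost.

31

Open {P-δ}: assign each demand point to its cheapest open site.
  Z-α→P-δ 3, Z-β→P-δ 2, Z-γ→P-δ 5, Z-δ→P-δ 3, Z-ε→P-δ 6, Z-ζ→P-δ 4, Z-η→P-δ 3
  bandwidth cost 26, fixed 5 → total 31.
Compare {P-α, P-δ}: bandwidth cost 21 + fixed 11 = 32.
Compare {P-γ, P-δ}: bandwidth cost 23 + fixed 10 = 33.
Compare {P-α, P-γ, P-δ}: bandwidth cost 18 + fixed 16 = 34.
All other subsets cost ≥ 32. Minimum total cost: 31.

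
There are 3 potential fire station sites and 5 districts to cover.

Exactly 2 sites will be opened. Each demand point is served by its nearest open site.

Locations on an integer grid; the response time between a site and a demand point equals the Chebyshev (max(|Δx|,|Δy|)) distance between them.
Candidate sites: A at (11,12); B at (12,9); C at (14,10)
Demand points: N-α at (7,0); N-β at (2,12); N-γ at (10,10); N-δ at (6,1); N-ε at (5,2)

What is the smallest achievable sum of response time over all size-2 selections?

Open {A, B}.
  N-α→B 9, N-β→A 9, N-γ→A 2, N-δ→B 8, N-ε→B 7  ⇒ total 35.
Compare {B, C}: total 36.
Compare {A, C}: total 39.

35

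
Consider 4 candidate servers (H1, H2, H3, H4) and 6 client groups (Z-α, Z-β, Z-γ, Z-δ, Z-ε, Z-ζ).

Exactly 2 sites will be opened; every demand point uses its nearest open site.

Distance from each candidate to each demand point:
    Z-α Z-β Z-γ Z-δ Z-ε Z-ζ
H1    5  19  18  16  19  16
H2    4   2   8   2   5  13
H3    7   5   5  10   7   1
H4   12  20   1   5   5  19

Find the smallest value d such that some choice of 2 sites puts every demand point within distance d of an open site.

5

Open {H2, H3}.
  Farthest demand point is Z-γ at distance 5 (to H3); all others are ≤ 5.
With {H3, H4} the worst case is 7.
With {H1, H3} the worst case is 10.
No size-2 selection achieves below 5.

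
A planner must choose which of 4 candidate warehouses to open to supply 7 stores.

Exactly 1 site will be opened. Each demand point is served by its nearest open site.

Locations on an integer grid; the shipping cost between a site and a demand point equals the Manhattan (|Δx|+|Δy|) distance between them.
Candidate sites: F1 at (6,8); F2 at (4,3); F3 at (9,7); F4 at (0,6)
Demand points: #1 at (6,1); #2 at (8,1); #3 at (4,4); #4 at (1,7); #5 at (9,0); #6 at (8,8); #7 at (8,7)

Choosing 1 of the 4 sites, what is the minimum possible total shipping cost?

42

Open {F3}.
  #1→F3 9, #2→F3 7, #3→F3 8, #4→F3 8, #5→F3 7, #6→F3 2, #7→F3 1  ⇒ total 42.
Compare {F2}: total 43.
Compare {F1}: total 44.
No size-1 selection does better; minimum is 42.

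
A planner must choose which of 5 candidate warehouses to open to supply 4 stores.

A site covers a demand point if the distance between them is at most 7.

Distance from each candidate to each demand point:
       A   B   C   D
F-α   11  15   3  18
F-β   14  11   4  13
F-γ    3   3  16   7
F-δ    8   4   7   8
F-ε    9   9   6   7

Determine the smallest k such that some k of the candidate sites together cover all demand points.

2

Coverage sets (demand points within 7 of each site):
  F-α: {C}
  F-β: {C}
  F-γ: {A, B, D}
  F-δ: {B, C}
  F-ε: {C, D}
No single site covers all 4 demand points.
But {F-α, F-γ} covers everything, so the minimum is 2.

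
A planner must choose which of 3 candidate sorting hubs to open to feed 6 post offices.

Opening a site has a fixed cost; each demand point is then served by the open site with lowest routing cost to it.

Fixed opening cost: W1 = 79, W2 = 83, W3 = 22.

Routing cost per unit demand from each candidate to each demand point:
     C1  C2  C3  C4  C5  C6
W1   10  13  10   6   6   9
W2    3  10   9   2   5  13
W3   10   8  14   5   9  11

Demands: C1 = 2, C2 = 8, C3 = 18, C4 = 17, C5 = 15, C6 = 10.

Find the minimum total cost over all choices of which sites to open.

Open {W2, W3}: assign each demand point to its cheapest open site.
  C1→W2 2×3=6, C2→W3 8×8=64, C3→W2 18×9=162, C4→W2 17×2=34, C5→W2 15×5=75, C6→W3 10×11=110
  routing cost 451, fixed 105 → total 556.
Compare {W2}: routing cost 487 + fixed 83 = 570.
Compare {W1, W2}: routing cost 447 + fixed 162 = 609.
Compare {W1, W2, W3}: routing cost 431 + fixed 184 = 615.
All other subsets cost ≥ 570. Minimum total cost: 556.

556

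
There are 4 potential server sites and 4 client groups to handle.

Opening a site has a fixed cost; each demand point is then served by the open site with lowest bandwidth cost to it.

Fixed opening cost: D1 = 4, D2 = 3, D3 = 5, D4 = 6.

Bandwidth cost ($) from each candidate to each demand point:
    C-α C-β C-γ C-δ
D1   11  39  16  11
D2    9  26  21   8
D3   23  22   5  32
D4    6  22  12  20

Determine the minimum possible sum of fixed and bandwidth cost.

52

Open {D2, D3}: assign each demand point to its cheapest open site.
  C-α→D2 9, C-β→D3 22, C-γ→D3 5, C-δ→D2 8
  bandwidth cost 44, fixed 8 → total 52.
Compare {D2, D3, D4}: bandwidth cost 41 + fixed 14 = 55.
Compare {D1, D2, D3}: bandwidth cost 44 + fixed 12 = 56.
Compare {D2, D4}: bandwidth cost 48 + fixed 9 = 57.
All other subsets cost ≥ 55. Minimum total cost: 52.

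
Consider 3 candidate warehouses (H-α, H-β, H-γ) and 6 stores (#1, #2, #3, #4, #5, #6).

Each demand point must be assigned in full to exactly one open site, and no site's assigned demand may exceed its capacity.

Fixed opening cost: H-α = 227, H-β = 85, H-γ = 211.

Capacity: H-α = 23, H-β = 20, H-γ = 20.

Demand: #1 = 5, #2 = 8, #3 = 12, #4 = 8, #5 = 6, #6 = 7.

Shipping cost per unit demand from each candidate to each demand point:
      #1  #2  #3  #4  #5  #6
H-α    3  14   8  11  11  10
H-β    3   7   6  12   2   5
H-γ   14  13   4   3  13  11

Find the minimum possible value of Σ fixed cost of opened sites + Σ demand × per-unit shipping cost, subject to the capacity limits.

748

Open {H-α, H-β, H-γ}; cheapest assignment that respects the capacities:
  H-α (cap 23, load 12): #1, #6 — cost 5×3 + 7×10 = 85
  H-β (cap 20, load 14): #2, #5 — cost 8×7 + 6×2 = 68
  H-γ (cap 20, load 20): #3, #4 — cost 12×4 + 8×3 = 72
  Shipping 225, fixed 523 → total 748.
  Any other capacity-feasible assignment to {H-α, H-β, H-γ} ships for at least 225.
Total demand is 46 and no other set of sites has combined capacity ≥ 46, so {H-α, H-β, H-γ} is the only feasible choice of open sites. Minimum: 748.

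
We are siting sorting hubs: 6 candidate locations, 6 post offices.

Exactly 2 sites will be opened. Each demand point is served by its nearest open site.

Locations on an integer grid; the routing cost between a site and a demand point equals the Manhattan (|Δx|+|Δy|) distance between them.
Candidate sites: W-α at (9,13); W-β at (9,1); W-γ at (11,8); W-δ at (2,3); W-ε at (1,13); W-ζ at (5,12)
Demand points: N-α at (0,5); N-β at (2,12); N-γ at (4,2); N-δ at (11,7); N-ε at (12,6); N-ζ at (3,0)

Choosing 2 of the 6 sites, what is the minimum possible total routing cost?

Open {W-γ, W-δ}.
  N-α→W-δ 4, N-β→W-δ 9, N-γ→W-δ 3, N-δ→W-γ 1, N-ε→W-γ 3, N-ζ→W-δ 4  ⇒ total 24.
Compare {W-β, W-δ}: total 36.
Compare {W-α, W-δ}: total 37.
No size-2 selection does better; minimum is 24.

24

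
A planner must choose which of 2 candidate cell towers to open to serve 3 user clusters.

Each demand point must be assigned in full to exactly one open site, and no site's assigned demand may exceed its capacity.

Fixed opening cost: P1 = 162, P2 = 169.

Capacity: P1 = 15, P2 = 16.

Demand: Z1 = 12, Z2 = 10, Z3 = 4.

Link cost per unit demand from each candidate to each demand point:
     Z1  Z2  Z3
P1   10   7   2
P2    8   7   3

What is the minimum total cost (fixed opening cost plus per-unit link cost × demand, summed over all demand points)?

505

Open {P1, P2}; cheapest assignment that respects the capacities:
  P1 (cap 15, load 14): Z2, Z3 — cost 10×7 + 4×2 = 78
  P2 (cap 16, load 12): Z1 — cost 12×8 = 96
  Shipping 174, fixed 331 → total 505.
  Any other capacity-feasible assignment to {P1, P2} ships for at least 174.
Total demand is 26 and no other set of sites has combined capacity ≥ 26, so {P1, P2} is the only feasible choice of open sites. Minimum: 505.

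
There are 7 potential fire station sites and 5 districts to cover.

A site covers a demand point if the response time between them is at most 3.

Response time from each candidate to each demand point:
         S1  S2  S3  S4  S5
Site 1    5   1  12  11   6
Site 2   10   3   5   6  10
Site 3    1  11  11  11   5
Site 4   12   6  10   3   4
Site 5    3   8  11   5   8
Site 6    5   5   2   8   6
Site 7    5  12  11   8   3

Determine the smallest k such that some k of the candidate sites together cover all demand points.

Coverage sets (demand points within 3 of each site):
  Site 1: {S2}
  Site 2: {S2}
  Site 3: {S1}
  Site 4: {S4}
  Site 5: {S1}
  Site 6: {S3}
  Site 7: {S5}
No 4 sites suffice: every size-4 union leaves at least one demand point uncovered.
But {Site 1, Site 3, Site 4, Site 6, Site 7} covers everything, so the minimum is 5.

5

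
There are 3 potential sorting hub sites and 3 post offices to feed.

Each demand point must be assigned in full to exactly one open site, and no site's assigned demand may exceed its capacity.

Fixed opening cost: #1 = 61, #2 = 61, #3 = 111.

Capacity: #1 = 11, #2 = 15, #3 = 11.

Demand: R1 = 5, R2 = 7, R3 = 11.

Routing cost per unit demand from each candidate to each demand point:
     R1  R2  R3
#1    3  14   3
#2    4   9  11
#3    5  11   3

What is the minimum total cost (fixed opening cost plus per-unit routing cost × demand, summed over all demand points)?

Open {#1, #2}; cheapest assignment that respects the capacities:
  #1 (cap 11, load 11): R3 — cost 11×3 = 33
  #2 (cap 15, load 12): R1, R2 — cost 5×4 + 7×9 = 83
  Shipping 116, fixed 122 → total 238.
  Any other capacity-feasible assignment to {#1, #2} ships for at least 116.
Compare {#2, #3}: its best feasible assignment gives total 288.
Compare {#1, #2, #3}: its best feasible assignment gives total 344.
Every other set of open sites that can feasibly serve all demand totals ≥ 288 even under its best assignment. Minimum: 238.

238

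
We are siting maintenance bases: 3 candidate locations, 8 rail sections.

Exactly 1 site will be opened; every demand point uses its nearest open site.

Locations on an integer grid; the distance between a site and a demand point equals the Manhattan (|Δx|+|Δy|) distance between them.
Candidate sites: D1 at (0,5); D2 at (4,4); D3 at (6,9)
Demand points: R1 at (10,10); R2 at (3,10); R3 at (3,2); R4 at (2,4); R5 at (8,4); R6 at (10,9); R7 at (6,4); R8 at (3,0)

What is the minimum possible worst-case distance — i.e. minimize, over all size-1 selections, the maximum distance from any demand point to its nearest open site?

12

Open {D2}.
  Farthest demand point is R1 at distance 12 (to D2); all others are ≤ 12.
With {D3} the worst case is 12.
With {D1} the worst case is 15.
No size-1 selection achieves below 12.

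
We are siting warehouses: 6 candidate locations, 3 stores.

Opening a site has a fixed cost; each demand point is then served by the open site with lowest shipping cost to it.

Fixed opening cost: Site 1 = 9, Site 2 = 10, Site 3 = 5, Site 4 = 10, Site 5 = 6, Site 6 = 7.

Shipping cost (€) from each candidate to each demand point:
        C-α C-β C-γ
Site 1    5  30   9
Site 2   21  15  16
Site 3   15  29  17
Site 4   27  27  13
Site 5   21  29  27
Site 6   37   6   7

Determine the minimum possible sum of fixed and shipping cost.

Open {Site 1, Site 6}: assign each demand point to its cheapest open site.
  C-α→Site 1 5, C-β→Site 6 6, C-γ→Site 6 7
  shipping cost 18, fixed 16 → total 34.
Compare {Site 1, Site 3, Site 6}: shipping cost 18 + fixed 21 = 39.
Compare {Site 3, Site 6}: shipping cost 28 + fixed 12 = 40.
Compare {Site 1, Site 5, Site 6}: shipping cost 18 + fixed 22 = 40.
All other subsets cost ≥ 39. Minimum total cost: 34.

34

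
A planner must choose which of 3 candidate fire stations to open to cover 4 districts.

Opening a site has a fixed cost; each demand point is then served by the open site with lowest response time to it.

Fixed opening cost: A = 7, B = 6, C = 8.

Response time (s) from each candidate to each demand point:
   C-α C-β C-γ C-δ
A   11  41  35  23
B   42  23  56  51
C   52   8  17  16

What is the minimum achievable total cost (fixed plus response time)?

67

Open {A, C}: assign each demand point to its cheapest open site.
  C-α→A 11, C-β→C 8, C-γ→C 17, C-δ→C 16
  response time 52, fixed 15 → total 67.
Compare {A, B, C}: response time 52 + fixed 21 = 73.
Compare {B, C}: response time 83 + fixed 14 = 97.
Compare {C}: response time 93 + fixed 8 = 101.
All other subsets cost ≥ 73. Minimum total cost: 67.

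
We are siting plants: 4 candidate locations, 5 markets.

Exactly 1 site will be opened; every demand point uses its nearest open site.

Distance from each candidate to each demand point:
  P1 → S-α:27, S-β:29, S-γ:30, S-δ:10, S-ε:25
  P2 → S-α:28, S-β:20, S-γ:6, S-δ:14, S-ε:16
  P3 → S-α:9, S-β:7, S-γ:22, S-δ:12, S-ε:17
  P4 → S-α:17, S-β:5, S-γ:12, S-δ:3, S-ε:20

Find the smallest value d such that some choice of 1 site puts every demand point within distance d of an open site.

20

Open {P4}.
  Farthest demand point is S-ε at distance 20 (to P4); all others are ≤ 20.
With {P3} the worst case is 22.
With {P2} the worst case is 28.
No size-1 selection achieves below 20.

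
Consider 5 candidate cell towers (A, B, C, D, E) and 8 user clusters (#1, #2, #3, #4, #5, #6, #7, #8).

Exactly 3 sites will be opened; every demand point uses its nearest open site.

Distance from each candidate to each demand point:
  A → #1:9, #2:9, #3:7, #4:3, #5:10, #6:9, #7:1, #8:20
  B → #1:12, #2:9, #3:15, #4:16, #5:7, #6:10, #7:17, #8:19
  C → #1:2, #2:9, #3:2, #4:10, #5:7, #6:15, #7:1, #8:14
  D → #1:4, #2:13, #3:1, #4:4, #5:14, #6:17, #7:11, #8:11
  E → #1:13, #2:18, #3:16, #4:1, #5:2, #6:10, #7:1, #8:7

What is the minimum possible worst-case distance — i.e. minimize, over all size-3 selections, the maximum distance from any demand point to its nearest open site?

9

Open {A, B, E}.
  Farthest demand point is #1 at distance 9 (to A); all others are ≤ 9.
With {A, C, E} the worst case is 9.
With {A, D, E} the worst case is 9.
No size-3 selection achieves below 9.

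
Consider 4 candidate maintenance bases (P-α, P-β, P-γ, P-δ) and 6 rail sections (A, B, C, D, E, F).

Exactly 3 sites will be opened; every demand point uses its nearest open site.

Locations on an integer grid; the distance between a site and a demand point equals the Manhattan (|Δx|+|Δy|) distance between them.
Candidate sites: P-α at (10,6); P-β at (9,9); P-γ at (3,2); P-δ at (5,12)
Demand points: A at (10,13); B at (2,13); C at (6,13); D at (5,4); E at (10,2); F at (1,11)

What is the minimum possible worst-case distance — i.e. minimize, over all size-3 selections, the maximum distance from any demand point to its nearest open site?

Open {P-α, P-γ, P-δ}.
  Farthest demand point is A at distance 6 (to P-δ); all others are ≤ 6.
With {P-α, P-β, P-δ} the worst case is 7.
With {P-β, P-γ, P-δ} the worst case is 7.
No size-3 selection achieves below 6.

6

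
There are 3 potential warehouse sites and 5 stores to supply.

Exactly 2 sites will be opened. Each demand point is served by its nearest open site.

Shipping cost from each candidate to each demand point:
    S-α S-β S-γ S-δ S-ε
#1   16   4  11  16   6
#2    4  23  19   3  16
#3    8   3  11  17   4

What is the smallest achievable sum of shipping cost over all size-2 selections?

Open {#2, #3}.
  S-α→#2 4, S-β→#3 3, S-γ→#3 11, S-δ→#2 3, S-ε→#3 4  ⇒ total 25.
Compare {#1, #2}: total 28.
Compare {#1, #3}: total 42.

25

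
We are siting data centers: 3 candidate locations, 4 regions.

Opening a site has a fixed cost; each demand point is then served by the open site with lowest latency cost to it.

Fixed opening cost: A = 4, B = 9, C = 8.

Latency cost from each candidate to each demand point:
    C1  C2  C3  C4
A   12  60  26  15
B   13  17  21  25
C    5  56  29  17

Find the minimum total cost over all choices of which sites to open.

Open {B, C}: assign each demand point to its cheapest open site.
  C1→C 5, C2→B 17, C3→B 21, C4→C 17
  latency cost 60, fixed 17 → total 77.
Compare {A, B}: latency cost 65 + fixed 13 = 78.
Compare {A, B, C}: latency cost 58 + fixed 21 = 79.
Compare {B}: latency cost 76 + fixed 9 = 85.
All other subsets cost ≥ 78. Minimum total cost: 77.

77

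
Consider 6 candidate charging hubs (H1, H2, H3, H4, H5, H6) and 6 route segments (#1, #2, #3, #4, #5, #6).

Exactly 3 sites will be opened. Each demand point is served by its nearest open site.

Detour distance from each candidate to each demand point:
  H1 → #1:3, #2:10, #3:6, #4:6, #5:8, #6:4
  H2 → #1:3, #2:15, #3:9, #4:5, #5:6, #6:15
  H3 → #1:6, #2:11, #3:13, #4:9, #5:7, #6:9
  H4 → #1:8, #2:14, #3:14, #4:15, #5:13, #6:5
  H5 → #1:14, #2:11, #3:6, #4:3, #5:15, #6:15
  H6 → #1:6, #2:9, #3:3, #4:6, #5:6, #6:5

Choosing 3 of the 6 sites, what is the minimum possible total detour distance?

Open {H1, H5, H6}.
  #1→H1 3, #2→H6 9, #3→H6 3, #4→H5 3, #5→H6 6, #6→H1 4  ⇒ total 28.
Compare {H2, H5, H6}: total 29.
Compare {H1, H2, H6}: total 30.
No size-3 selection does better; minimum is 28.

28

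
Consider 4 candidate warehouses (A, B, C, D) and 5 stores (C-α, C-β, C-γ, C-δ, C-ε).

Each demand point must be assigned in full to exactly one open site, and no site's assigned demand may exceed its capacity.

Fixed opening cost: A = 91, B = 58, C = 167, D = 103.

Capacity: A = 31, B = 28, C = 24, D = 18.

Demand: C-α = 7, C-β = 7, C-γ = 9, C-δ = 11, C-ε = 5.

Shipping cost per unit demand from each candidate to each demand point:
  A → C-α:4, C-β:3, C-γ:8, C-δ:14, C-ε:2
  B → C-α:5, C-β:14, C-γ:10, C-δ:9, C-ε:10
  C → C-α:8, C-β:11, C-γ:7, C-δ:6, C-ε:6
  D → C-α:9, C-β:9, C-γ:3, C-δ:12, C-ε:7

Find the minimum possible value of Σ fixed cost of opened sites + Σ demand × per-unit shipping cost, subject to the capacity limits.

Open {A, B}; cheapest assignment that respects the capacities:
  A (cap 31, load 28): C-α, C-β, C-γ, C-ε — cost 7×4 + 7×3 + 9×8 + 5×2 = 131
  B (cap 28, load 11): C-δ — cost 11×9 = 99
  Shipping 230, fixed 149 → total 379.
  Any other capacity-feasible assignment to {A, B} ships for at least 230.
Compare {A, D}: its best feasible assignment gives total 434.
Compare {B, D}: its best feasible assignment gives total 435.
Every other set of open sites that can feasibly serve all demand totals ≥ 434 even under its best assignment. Minimum: 379.

379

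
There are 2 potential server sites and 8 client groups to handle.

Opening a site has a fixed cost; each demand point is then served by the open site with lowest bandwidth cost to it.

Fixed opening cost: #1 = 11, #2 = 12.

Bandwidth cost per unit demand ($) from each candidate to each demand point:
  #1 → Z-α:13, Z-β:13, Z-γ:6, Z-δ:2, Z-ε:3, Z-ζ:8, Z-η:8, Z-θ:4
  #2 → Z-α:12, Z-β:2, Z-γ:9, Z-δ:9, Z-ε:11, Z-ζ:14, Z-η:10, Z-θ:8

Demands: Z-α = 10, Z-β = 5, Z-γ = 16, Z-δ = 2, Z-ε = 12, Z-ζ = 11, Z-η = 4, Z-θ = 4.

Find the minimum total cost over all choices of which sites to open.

425

Open {#1, #2}: assign each demand point to its cheapest open site.
  Z-α→#2 10×12=120, Z-β→#2 5×2=10, Z-γ→#1 16×6=96, Z-δ→#1 2×2=4, Z-ε→#1 12×3=36, Z-ζ→#1 11×8=88, Z-η→#1 4×8=32, Z-θ→#1 4×4=16
  bandwidth cost 402, fixed 23 → total 425.
Compare {#1}: bandwidth cost 467 + fixed 11 = 478.
Compare {#2}: bandwidth cost 650 + fixed 12 = 662.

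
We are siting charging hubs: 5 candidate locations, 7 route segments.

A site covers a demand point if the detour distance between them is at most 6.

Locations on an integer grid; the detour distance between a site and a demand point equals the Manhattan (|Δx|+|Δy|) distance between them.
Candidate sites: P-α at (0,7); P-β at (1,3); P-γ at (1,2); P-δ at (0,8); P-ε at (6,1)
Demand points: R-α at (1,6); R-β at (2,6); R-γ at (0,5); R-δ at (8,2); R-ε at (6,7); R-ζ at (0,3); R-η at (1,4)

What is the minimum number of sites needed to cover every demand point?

Coverage sets (demand points within 6 of each site):
  P-α: {R-α, R-β, R-γ, R-ε, R-ζ, R-η}
  P-β: {R-α, R-β, R-γ, R-ζ, R-η}
  P-γ: {R-α, R-β, R-γ, R-ζ, R-η}
  P-δ: {R-α, R-β, R-γ, R-ζ, R-η}
  P-ε: {R-δ, R-ε}
No single site covers all 7 demand points.
But {P-α, P-ε} covers everything, so the minimum is 2.

2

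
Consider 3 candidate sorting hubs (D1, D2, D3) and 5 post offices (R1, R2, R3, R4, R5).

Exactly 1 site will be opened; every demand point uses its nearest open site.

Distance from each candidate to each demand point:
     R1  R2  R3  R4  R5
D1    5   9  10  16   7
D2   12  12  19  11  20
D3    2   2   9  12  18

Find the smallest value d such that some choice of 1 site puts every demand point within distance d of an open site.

16

Open {D1}.
  Farthest demand point is R4 at distance 16 (to D1); all others are ≤ 16.
With {D3} the worst case is 18.
With {D2} the worst case is 20.
No size-1 selection achieves below 16.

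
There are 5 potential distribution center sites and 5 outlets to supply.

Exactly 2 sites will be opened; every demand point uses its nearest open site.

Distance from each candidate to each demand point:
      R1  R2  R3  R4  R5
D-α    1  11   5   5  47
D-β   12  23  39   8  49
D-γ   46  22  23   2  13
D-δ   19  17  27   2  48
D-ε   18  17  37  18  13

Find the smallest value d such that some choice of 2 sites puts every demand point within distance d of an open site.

13

Open {D-α, D-γ}.
  Farthest demand point is R5 at distance 13 (to D-γ); all others are ≤ 13.
With {D-α, D-ε} the worst case is 13.
With {D-β, D-γ} the worst case is 23.
No size-2 selection achieves below 13.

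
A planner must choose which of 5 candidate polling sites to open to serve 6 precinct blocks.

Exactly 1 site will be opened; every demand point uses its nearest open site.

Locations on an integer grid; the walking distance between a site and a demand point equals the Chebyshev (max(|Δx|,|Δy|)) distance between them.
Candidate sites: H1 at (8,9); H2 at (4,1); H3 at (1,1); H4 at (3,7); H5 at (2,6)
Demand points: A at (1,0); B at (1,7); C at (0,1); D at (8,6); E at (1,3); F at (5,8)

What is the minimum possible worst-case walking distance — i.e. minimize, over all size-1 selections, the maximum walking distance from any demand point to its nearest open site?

Open {H5}.
  Farthest demand point is A at walking distance 6 (to H5); all others are ≤ 6.
With {H2} the worst case is 7.
With {H3} the worst case is 7.
No size-1 selection achieves below 6.

6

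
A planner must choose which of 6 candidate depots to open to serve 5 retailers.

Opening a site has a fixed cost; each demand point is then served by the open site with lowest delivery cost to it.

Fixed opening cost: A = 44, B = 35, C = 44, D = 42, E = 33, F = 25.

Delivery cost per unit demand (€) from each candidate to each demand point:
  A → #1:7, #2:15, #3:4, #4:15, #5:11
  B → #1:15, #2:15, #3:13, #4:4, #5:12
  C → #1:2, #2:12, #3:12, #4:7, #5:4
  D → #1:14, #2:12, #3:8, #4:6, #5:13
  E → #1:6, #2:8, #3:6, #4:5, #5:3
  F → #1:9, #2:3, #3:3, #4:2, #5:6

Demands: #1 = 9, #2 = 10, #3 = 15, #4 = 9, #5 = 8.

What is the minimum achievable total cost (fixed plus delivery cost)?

212

Open {C, F}: assign each demand point to its cheapest open site.
  #1→C 9×2=18, #2→F 10×3=30, #3→F 15×3=45, #4→F 9×2=18, #5→C 8×4=32
  delivery cost 143, fixed 69 → total 212.
Compare {E, F}: delivery cost 171 + fixed 58 = 229.
Compare {C, E, F}: delivery cost 135 + fixed 102 = 237.
Compare {F}: delivery cost 222 + fixed 25 = 247.
All other subsets cost ≥ 229. Minimum total cost: 212.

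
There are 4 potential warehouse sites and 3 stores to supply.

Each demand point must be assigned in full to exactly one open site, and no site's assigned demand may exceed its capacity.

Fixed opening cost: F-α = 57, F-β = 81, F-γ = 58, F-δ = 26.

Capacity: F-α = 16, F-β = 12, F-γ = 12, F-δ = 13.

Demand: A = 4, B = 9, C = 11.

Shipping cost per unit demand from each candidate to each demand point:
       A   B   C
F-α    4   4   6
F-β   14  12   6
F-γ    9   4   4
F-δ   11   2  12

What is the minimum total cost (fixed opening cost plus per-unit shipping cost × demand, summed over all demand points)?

183

Open {F-α, F-δ}; cheapest assignment that respects the capacities:
  F-α (cap 16, load 15): A, C — cost 4×4 + 11×6 = 82
  F-δ (cap 13, load 9): B — cost 9×2 = 18
  Shipping 100, fixed 83 → total 183.
  Any other capacity-feasible assignment to {F-α, F-δ} ships for at least 100.
Compare {F-γ, F-δ}: its best feasible assignment gives total 190.
Compare {F-α, F-γ}: its best feasible assignment gives total 211.
Every other set of open sites that can feasibly serve all demand totals ≥ 190 even under its best assignment. Minimum: 183.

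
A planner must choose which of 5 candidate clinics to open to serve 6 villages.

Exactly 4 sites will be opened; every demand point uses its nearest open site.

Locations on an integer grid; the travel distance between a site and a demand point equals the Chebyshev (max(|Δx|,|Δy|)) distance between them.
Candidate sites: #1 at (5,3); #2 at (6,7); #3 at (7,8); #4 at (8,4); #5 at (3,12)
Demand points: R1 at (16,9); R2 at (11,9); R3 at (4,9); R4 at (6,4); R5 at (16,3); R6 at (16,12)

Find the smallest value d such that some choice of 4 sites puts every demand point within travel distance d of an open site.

Open {#1, #2, #3, #4}.
  Farthest demand point is R1 at travel distance 8 (to #4); all others are ≤ 8.
With {#1, #2, #4, #5} the worst case is 8.
With {#1, #3, #4, #5} the worst case is 8.
No size-4 selection achieves below 8.

8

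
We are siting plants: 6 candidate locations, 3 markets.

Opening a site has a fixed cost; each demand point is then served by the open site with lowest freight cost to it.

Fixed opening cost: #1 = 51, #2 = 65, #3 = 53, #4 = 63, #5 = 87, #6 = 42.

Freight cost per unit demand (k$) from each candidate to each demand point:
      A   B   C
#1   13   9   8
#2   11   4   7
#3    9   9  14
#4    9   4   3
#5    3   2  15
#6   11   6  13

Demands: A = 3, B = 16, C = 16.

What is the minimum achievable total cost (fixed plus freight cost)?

202

Open {#4}: assign each demand point to its cheapest open site.
  A→#4 3×9=27, B→#4 16×4=64, C→#4 16×3=48
  freight cost 139, fixed 63 → total 202.
Compare {#4, #5}: freight cost 89 + fixed 150 = 239.
Compare {#4, #6}: freight cost 139 + fixed 105 = 244.
Compare {#1, #4}: freight cost 139 + fixed 114 = 253.
All other subsets cost ≥ 239. Minimum total cost: 202.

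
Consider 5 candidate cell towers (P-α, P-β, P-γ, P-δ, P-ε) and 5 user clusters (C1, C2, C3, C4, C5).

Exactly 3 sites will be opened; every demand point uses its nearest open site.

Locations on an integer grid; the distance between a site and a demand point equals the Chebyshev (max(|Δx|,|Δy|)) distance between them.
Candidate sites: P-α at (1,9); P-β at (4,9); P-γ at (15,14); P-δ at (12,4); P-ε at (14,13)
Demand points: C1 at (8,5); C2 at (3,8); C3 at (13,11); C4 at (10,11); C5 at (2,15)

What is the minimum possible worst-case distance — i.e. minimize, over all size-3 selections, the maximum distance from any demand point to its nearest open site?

Open {P-α, P-β, P-γ}.
  Farthest demand point is C5 at distance 6 (to P-α); all others are ≤ 6.
With {P-α, P-β, P-ε} the worst case is 6.
With {P-α, P-γ, P-δ} the worst case is 6.
No size-3 selection achieves below 6.

6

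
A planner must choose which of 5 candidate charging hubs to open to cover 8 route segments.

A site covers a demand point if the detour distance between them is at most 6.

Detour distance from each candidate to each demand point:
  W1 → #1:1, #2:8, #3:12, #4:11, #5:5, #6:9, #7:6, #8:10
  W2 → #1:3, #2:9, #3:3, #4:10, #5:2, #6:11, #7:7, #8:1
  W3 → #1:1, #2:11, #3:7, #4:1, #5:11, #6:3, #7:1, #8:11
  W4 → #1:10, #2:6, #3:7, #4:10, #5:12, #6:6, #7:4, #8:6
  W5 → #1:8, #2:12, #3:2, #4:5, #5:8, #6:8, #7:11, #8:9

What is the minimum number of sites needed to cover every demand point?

Coverage sets (demand points within 6 of each site):
  W1: {#1, #5, #7}
  W2: {#1, #3, #5, #8}
  W3: {#1, #4, #6, #7}
  W4: {#2, #6, #7, #8}
  W5: {#3, #4}
No 2 sites suffice: every size-2 union leaves at least one demand point uncovered.
But {W1, W4, W5} covers everything, so the minimum is 3.

3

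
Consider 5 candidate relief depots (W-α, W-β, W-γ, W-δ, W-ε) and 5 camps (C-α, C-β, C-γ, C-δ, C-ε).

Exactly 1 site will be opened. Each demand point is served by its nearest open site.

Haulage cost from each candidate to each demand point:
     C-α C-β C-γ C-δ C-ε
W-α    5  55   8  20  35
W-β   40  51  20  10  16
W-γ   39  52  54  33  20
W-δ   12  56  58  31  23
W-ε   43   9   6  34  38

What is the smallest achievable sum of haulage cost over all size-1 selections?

123

Open {W-α}.
  C-α→W-α 5, C-β→W-α 55, C-γ→W-α 8, C-δ→W-α 20, C-ε→W-α 35  ⇒ total 123.
Compare {W-ε}: total 130.
Compare {W-β}: total 137.
No size-1 selection does better; minimum is 123.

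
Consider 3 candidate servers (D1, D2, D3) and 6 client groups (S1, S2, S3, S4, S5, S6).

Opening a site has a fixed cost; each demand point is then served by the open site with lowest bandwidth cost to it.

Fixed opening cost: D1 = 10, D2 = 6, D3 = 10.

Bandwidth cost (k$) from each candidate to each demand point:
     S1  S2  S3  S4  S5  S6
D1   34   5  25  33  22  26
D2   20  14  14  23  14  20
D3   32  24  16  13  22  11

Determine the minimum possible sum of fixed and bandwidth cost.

Open {D2, D3}: assign each demand point to its cheapest open site.
  S1→D2 20, S2→D2 14, S3→D2 14, S4→D3 13, S5→D2 14, S6→D3 11
  bandwidth cost 86, fixed 16 → total 102.
Compare {D1, D2, D3}: bandwidth cost 77 + fixed 26 = 103.
Compare {D2}: bandwidth cost 105 + fixed 6 = 111.
Compare {D1, D2}: bandwidth cost 96 + fixed 16 = 112.
All other subsets cost ≥ 103. Minimum total cost: 102.

102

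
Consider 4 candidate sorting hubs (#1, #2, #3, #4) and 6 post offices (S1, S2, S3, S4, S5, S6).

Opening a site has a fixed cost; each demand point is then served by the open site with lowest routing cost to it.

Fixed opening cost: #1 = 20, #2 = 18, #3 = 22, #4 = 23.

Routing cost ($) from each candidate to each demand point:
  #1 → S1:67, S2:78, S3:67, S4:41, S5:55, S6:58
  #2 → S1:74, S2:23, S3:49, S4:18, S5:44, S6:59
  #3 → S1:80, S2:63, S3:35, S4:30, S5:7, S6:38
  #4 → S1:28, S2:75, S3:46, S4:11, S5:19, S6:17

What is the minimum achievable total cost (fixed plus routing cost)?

184

Open {#2, #3, #4}: assign each demand point to its cheapest open site.
  S1→#4 28, S2→#2 23, S3→#3 35, S4→#4 11, S5→#3 7, S6→#4 17
  routing cost 121, fixed 63 → total 184.
Compare {#2, #4}: routing cost 144 + fixed 41 = 185.
Compare {#1, #2, #3, #4}: routing cost 121 + fixed 83 = 204.
Compare {#1, #2, #4}: routing cost 144 + fixed 61 = 205.
All other subsets cost ≥ 185. Minimum total cost: 184.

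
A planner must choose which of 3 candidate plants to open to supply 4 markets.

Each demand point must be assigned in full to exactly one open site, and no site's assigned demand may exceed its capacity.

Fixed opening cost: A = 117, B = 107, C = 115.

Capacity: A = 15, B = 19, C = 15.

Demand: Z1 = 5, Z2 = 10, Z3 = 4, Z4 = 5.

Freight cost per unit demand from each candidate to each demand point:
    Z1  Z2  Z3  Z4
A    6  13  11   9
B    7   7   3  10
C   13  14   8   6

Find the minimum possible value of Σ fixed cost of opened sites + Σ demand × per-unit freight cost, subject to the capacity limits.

Open {B, C}; cheapest assignment that respects the capacities:
  B (cap 19, load 19): Z1, Z2, Z3 — cost 5×7 + 10×7 + 4×3 = 117
  C (cap 15, load 5): Z4 — cost 5×6 = 30
  Shipping 147, fixed 222 → total 369.
  Any other capacity-feasible assignment to {B, C} ships for at least 147.
Compare {A, B}: its best feasible assignment gives total 381.
Compare {A, C}: its best feasible assignment gives total 454.
Every other set of open sites that can feasibly serve all demand totals ≥ 381 even under its best assignment. Minimum: 369.

369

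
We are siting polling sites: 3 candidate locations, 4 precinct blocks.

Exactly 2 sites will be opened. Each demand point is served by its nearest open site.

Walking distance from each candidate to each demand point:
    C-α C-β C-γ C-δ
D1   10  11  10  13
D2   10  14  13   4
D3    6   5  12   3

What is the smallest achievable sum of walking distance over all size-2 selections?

Open {D1, D3}.
  C-α→D3 6, C-β→D3 5, C-γ→D1 10, C-δ→D3 3  ⇒ total 24.
Compare {D2, D3}: total 26.
Compare {D1, D2}: total 35.

24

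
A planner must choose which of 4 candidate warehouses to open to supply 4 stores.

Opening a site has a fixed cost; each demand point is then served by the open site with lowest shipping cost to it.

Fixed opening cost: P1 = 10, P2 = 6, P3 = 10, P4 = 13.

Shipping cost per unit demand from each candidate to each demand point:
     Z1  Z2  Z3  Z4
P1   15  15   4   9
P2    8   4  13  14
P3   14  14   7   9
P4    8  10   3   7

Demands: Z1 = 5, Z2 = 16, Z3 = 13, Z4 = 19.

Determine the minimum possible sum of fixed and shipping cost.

295

Open {P2, P4}: assign each demand point to its cheapest open site.
  Z1→P2 5×8=40, Z2→P2 16×4=64, Z3→P4 13×3=39, Z4→P4 19×7=133
  shipping cost 276, fixed 19 → total 295.
Compare {P1, P2, P4}: shipping cost 276 + fixed 29 = 305.
Compare {P2, P3, P4}: shipping cost 276 + fixed 29 = 305.
Compare {P1, P2, P3, P4}: shipping cost 276 + fixed 39 = 315.
All other subsets cost ≥ 305. Minimum total cost: 295.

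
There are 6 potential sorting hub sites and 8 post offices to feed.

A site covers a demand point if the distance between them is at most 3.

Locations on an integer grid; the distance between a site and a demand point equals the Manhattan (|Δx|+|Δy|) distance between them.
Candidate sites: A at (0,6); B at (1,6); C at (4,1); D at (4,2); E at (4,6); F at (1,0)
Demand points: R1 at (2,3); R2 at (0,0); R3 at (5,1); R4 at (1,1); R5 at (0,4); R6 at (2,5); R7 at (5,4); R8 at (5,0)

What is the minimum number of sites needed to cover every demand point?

Coverage sets (demand points within 3 of each site):
  A: {R5, R6}
  B: {R5, R6}
  C: {R3, R4, R8}
  D: {R1, R3, R7, R8}
  E: {R6, R7}
  F: {R2, R4}
No 2 sites suffice: every size-2 union leaves at least one demand point uncovered.
But {A, D, F} covers everything, so the minimum is 3.

3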